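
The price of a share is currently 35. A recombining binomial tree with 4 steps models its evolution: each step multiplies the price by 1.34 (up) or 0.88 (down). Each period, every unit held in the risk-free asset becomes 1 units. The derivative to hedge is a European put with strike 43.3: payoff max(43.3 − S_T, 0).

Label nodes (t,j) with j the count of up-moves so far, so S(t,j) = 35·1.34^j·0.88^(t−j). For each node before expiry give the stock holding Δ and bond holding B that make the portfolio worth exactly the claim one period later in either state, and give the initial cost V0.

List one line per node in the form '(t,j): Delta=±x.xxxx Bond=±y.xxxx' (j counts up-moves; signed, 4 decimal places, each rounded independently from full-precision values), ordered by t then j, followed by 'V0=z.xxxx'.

(0,0): Delta=-0.5763 Bond=31.6068
(1,0): Delta=-0.7317 Bond=36.3932
(1,1): Delta=-0.2871 Bond=18.0452
(2,0): Delta=-0.8877 Bond=40.6211
(2,1): Delta=-0.4414 Bond=24.4141
(2,2): Delta=0.0000 Bond=0.0000
(3,0): Delta=-1.0000 Bond=43.3000
(3,1): Delta=-0.6787 Bond=33.0309
(3,2): Delta=0.0000 Bond=0.0000
(3,3): Delta=0.0000 Bond=0.0000
V0=11.4365

No-arbitrage ⇒ martingale measure with p* = (R−d)/(u−d) = 0.2609.
At expiry t=4: V(4,0)=22.3107, V(4,1)=11.3390, V(4,2)=0.0000, V(4,3)=0.0000, V(4,4)=0.0000
(3,0): S=23.8515. Δ = (V_up−V_dn)/(S_up−S_dn) = (11.3390−22.3107)/(31.9610−20.9893) = -1.0000. V = [p*·11.3390 + (1−p*)·22.3107]/1 = 19.4485. B = V − Δ·S = 43.3000.
(3,1): S=36.3194. Δ = (V_up−V_dn)/(S_up−S_dn) = (0.0000−11.3390)/(48.6679−31.9610) = -0.6787. V = [p*·0.0000 + (1−p*)·11.3390]/1 = 8.3810. B = V − Δ·S = 33.0309.
(3,2): S=55.3045. Δ = (V_up−V_dn)/(S_up−S_dn) = (0.0000−0.0000)/(74.1080−48.6679) = 0.0000. V = [p*·0.0000 + (1−p*)·0.0000]/1 = 0.0000. B = V − Δ·S = 0.0000.
(3,3): S=84.2136. Δ = (V_up−V_dn)/(S_up−S_dn) = (0.0000−0.0000)/(112.8463−74.1080) = 0.0000. V = [p*·0.0000 + (1−p*)·0.0000]/1 = 0.0000. B = V − Δ·S = 0.0000.
(2,0): S=27.1040. Δ = (V_up−V_dn)/(S_up−S_dn) = (8.3810−19.4485)/(36.3194−23.8515) = -0.8877. V = [p*·8.3810 + (1−p*)·19.4485]/1 = 16.5613. B = V − Δ·S = 40.6211.
(2,1): S=41.2720. Δ = (V_up−V_dn)/(S_up−S_dn) = (0.0000−8.3810)/(55.3045−36.3194) = -0.4414. V = [p*·0.0000 + (1−p*)·8.3810]/1 = 6.1946. B = V − Δ·S = 24.4141.
(2,2): S=62.8460. Δ = (V_up−V_dn)/(S_up−S_dn) = (0.0000−0.0000)/(84.2136−55.3045) = 0.0000. V = [p*·0.0000 + (1−p*)·0.0000]/1 = 0.0000. B = V − Δ·S = 0.0000.
(1,0): S=30.8000. Δ = (V_up−V_dn)/(S_up−S_dn) = (6.1946−16.5613)/(41.2720−27.1040) = -0.7317. V = [p*·6.1946 + (1−p*)·16.5613]/1 = 13.8570. B = V − Δ·S = 36.3932.
(1,1): S=46.9000. Δ = (V_up−V_dn)/(S_up−S_dn) = (0.0000−6.1946)/(62.8460−41.2720) = -0.2871. V = [p*·0.0000 + (1−p*)·6.1946]/1 = 4.5786. B = V − Δ·S = 18.0452.
(0,0): S=35.0000. Δ = (V_up−V_dn)/(S_up−S_dn) = (4.5786−13.8570)/(46.9000−30.8000) = -0.5763. V = [p*·4.5786 + (1−p*)·13.8570]/1 = 11.4365. B = V − Δ·S = 31.6068.
The time-0 hedge costs 11.4365, which is the no-arbitrage price.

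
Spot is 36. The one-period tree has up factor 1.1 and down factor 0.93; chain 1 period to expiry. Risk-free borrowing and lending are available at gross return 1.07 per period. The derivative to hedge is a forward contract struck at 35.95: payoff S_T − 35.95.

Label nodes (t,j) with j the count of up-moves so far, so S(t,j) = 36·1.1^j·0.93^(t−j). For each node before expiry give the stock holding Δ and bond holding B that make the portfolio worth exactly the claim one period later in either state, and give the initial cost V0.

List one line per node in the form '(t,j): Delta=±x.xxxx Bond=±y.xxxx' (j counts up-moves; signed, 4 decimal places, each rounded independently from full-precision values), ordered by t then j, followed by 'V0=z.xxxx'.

The replicating-portfolio and risk-neutral prices coincide; use p* = (1.07−0.93)/(1.1−0.93) = 0.8235 for the latter.
Terminal payoffs: V(1,0)=-2.4700, V(1,1)=3.6500
  t=0,j=0: stock 36.0000 → up 39.6000 (V=3.6500), down 33.4800 (V=-2.4700). Price 2.4019; hedge Δ=1.0000, bond B=-33.5981.
Each (Δ,B) replicates both successor values, so the strategy is self-financing and V0 is arbitrage-free.

(0,0): Delta=1.0000 Bond=-33.5981
V0=2.4019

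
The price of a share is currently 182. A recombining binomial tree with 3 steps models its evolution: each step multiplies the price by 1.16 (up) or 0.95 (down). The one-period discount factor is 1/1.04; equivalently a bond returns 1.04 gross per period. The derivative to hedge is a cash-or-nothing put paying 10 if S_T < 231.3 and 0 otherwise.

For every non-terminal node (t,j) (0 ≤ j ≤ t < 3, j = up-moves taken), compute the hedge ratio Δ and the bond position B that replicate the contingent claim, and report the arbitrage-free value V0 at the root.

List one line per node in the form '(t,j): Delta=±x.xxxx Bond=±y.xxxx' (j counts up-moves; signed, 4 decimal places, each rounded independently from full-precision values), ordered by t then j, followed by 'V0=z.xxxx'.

Under the risk-neutral measure, an up-move has probability p* = (R−d)/(u−d) = 0.4286 and values discount at R = 1.04.
Payoff layer (t=3): V(3,0)=10.0000, V(3,1)=10.0000, V(3,2)=0.0000, V(3,3)=0.0000
Node (2,0) S=164.2550: V=(p*·10.0000+(1−p*)·10.0000)/1.04=9.6154; Δ=(10.0000−10.0000)/(190.5358−156.0422)=0.0000; B=V−Δ·S=9.6154
Node (2,1) S=200.5640: V=(p*·0.0000+(1−p*)·10.0000)/1.04=5.4945; Δ=(0.0000−10.0000)/(232.6542−190.5358)=-0.2374; B=V−Δ·S=53.1136
Node (2,2) S=244.8992: V=(p*·0.0000+(1−p*)·0.0000)/1.04=0.0000; Δ=(0.0000−0.0000)/(284.0831−232.6542)=0.0000; B=V−Δ·S=0.0000
Node (1,0) S=172.9000: V=(p*·5.4945+(1−p*)·9.6154)/1.04=7.5474; Δ=(5.4945−9.6154)/(200.5640−164.2550)=-0.1135; B=V−Δ·S=27.1706
Node (1,1) S=211.1200: V=(p*·0.0000+(1−p*)·5.4945)/1.04=3.0190; Δ=(0.0000−5.4945)/(244.8992−200.5640)=-0.1239; B=V−Δ·S=29.1833
Node (0,0) S=182.0000: V=(p*·3.0190+(1−p*)·7.5474)/1.04=5.3910; Δ=(3.0190−7.5474)/(211.1200−172.9000)=-0.1185; B=V−Δ·S=26.9550
The time-0 hedge costs 5.3910, which is the no-arbitrage price.

(0,0): Delta=-0.1185 Bond=26.9550
(1,0): Delta=-0.1135 Bond=27.1706
(1,1): Delta=-0.1239 Bond=29.1833
(2,0): Delta=0.0000 Bond=9.6154
(2,1): Delta=-0.2374 Bond=53.1136
(2,2): Delta=0.0000 Bond=0.0000
V0=5.3910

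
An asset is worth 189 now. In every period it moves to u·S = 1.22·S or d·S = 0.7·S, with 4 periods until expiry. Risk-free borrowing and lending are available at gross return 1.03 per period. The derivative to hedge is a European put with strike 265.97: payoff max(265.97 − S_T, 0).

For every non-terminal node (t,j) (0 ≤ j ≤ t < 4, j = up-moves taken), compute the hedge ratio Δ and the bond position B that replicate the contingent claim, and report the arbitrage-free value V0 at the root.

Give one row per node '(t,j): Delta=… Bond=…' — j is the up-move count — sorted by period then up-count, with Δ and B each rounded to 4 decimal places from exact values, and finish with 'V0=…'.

(0,0): Delta=-0.6365 Bond=189.6238
(1,0): Delta=-1.0000 Bond=243.4002
(1,1): Delta=-0.5165 Bond=167.6256
(2,0): Delta=-1.0000 Bond=250.7022
(2,1): Delta=-1.0000 Bond=250.7022
(2,2): Delta=-0.3567 Bond=127.7178
(3,0): Delta=-1.0000 Bond=258.2233
(3,1): Delta=-1.0000 Bond=258.2233
(3,2): Delta=-1.0000 Bond=258.2233
(3,3): Delta=-0.1442 Bond=58.6158
V0=69.3205

No-arbitrage ⇒ martingale measure with p* = (R−d)/(u−d) = 0.6346.
Payoff layer (t=4): V(4,0)=220.5911, V(4,1)=186.8811, V(4,2)=128.1293, V(4,3)=25.7333, V(4,4)=0.0000
  t=3,j=0: stock 64.8270 → up 79.0889 (V=186.8811), down 45.3789 (V=220.5911). Price 193.3963; hedge Δ=-1.0000, bond B=258.2233.
  t=3,j=1: stock 112.9842 → up 137.8407 (V=128.1293), down 79.0889 (V=186.8811). Price 145.2391; hedge Δ=-1.0000, bond B=258.2233.
  t=3,j=2: stock 196.9153 → up 240.2367 (V=25.7333), down 137.8407 (V=128.1293). Price 61.3080; hedge Δ=-1.0000, bond B=258.2233.
  t=3,j=3: stock 343.1953 → up 418.6982 (V=0.0000), down 240.2367 (V=25.7333). Price 9.1287; hedge Δ=-0.1442, bond B=58.6158.
  t=2,j=0: stock 92.6100 → up 112.9842 (V=145.2391), down 64.8270 (V=193.3963). Price 158.0922; hedge Δ=-1.0000, bond B=250.7022.
  t=2,j=1: stock 161.4060 → up 196.9153 (V=61.3080), down 112.9842 (V=145.2391). Price 89.2962; hedge Δ=-1.0000, bond B=250.7022.
  t=2,j=2: stock 281.3076 → up 343.1953 (V=9.1287), down 196.9153 (V=61.3080). Price 27.3730; hedge Δ=-0.3567, bond B=127.7178.
  t=1,j=0: stock 132.3000 → up 161.4060 (V=89.2962), down 92.6100 (V=158.0922). Price 111.1002; hedge Δ=-1.0000, bond B=243.4002.
  t=1,j=1: stock 230.5800 → up 281.3076 (V=27.3730), down 161.4060 (V=89.2962). Price 48.5425; hedge Δ=-0.5165, bond B=167.6256.
  t=0,j=0: stock 189.0000 → up 230.5800 (V=48.5425), down 132.3000 (V=111.1002). Price 69.3205; hedge Δ=-0.6365, bond B=189.6238.
Self-financing check: at every node Δ·S+B equals the discounted successor values.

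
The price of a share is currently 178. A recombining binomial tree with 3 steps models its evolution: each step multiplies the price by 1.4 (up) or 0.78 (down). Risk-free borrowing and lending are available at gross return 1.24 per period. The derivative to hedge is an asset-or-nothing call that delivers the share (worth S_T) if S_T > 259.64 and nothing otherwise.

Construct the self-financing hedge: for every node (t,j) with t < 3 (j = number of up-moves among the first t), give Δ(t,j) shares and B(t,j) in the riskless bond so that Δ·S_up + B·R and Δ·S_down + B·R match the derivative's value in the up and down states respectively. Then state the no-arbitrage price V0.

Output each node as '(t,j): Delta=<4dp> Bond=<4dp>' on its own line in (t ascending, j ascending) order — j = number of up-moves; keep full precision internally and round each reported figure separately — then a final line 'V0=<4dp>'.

(0,0): Delta=1.3158 Bond=-68.7595
(1,0): Delta=1.8915 Bond=-165.1948
(1,1): Delta=1.2042 Bond=-57.4591
(2,0): Delta=0.0000 Bond=0.0000
(2,1): Delta=2.2581 Bond=-276.0908
(2,2): Delta=1.0000 Bond=0.0000
V0=165.4512

No-arbitrage ⇒ martingale measure with p* = (R−d)/(u−d) = 0.7419.
Terminal payoffs: V(3,0)=0.0000, V(3,1)=0.0000, V(3,2)=272.1264, V(3,3)=488.4320
(2,0): S=108.2952. Δ = (V_up−V_dn)/(S_up−S_dn) = (0.0000−0.0000)/(151.6133−84.4703) = 0.0000. V = [p*·0.0000 + (1−p*)·0.0000]/1.24 = 0.0000. B = V − Δ·S = 0.0000.
(2,1): S=194.3760. Δ = (V_up−V_dn)/(S_up−S_dn) = (272.1264−0.0000)/(272.1264−151.6133) = 2.2581. V = [p*·272.1264 + (1−p*)·0.0000]/1.24 = 162.8228. B = V − Δ·S = -276.0908.
(2,2): S=348.8800. Δ = (V_up−V_dn)/(S_up−S_dn) = (488.4320−272.1264)/(488.4320−272.1264) = 1.0000. V = [p*·488.4320 + (1−p*)·272.1264]/1.24 = 348.8800. B = V − Δ·S = 0.0000.
(1,0): S=138.8400. Δ = (V_up−V_dn)/(S_up−S_dn) = (162.8228−0.0000)/(194.3760−108.2952) = 1.8915. V = [p*·162.8228 + (1−p*)·0.0000]/1.24 = 97.4226. B = V − Δ·S = -165.1948.
(1,1): S=249.2000. Δ = (V_up−V_dn)/(S_up−S_dn) = (348.8800−162.8228)/(348.8800−194.3760) = 1.2042. V = [p*·348.8800 + (1−p*)·162.8228]/1.24 = 242.6333. B = V − Δ·S = -57.4591.
(0,0): S=178.0000. Δ = (V_up−V_dn)/(S_up−S_dn) = (242.6333−97.4226)/(249.2000−138.8400) = 1.3158. V = [p*·242.6333 + (1−p*)·97.4226]/1.24 = 165.4512. B = V − Δ·S = -68.7595.
Self-financing check: at every node Δ·S+B equals the discounted successor values.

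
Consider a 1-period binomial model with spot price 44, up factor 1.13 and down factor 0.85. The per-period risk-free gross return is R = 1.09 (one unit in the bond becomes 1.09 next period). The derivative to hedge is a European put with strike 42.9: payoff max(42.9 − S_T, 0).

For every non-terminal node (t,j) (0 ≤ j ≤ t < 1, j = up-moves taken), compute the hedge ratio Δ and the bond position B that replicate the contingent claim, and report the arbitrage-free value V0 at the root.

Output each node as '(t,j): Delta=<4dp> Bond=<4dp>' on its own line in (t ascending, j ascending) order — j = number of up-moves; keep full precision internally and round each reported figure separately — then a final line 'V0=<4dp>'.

(0,0): Delta=-0.4464 Bond=20.3637
V0=0.7208

No-arbitrage ⇒ martingale measure with p* = (R−d)/(u−d) = 0.8571.
Terminal values V(1,·): V(1,0)=5.5000, V(1,1)=0.0000
(0,0): S=44.0000. Δ = (V_up−V_dn)/(S_up−S_dn) = (0.0000−5.5000)/(49.7200−37.4000) = -0.4464. V = [p*·0.0000 + (1−p*)·5.5000]/1.09 = 0.7208. B = V − Δ·S = 20.3637.
Root portfolio cost Δ·44+B reproduces V0=0.7208.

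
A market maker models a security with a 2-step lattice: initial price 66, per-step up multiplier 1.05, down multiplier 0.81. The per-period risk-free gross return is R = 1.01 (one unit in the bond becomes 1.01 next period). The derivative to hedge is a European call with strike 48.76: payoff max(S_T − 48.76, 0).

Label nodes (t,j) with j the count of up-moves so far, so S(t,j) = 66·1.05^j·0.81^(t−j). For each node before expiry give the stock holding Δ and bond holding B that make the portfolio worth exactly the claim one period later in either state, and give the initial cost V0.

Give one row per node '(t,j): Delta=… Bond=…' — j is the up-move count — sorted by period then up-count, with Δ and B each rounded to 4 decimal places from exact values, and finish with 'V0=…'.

(0,0): Delta=0.9431 Bond=-43.8983
(1,0): Delta=0.5747 Bond=-24.6375
(1,1): Delta=1.0000 Bond=-48.2772
V0=18.3494

Under the risk-neutral measure, an up-move has probability p* = (R−d)/(u−d) = 0.8333 and values discount at R = 1.01.
At expiry t=2: V(2,0)=0.0000, V(2,1)=7.3730, V(2,2)=24.0050
  t=1,j=0: stock 53.4600 → up 56.1330 (V=7.3730), down 43.3026 (V=0.0000). Price 6.0833; hedge Δ=0.5747, bond B=-24.6375.
  t=1,j=1: stock 69.3000 → up 72.7650 (V=24.0050), down 56.1330 (V=7.3730). Price 21.0228; hedge Δ=1.0000, bond B=-48.2772.
  t=0,j=0: stock 66.0000 → up 69.3000 (V=21.0228), down 53.4600 (V=6.0833). Price 18.3494; hedge Δ=0.9431, bond B=-43.8983.
Root portfolio cost Δ·66+B reproduces V0=18.3494.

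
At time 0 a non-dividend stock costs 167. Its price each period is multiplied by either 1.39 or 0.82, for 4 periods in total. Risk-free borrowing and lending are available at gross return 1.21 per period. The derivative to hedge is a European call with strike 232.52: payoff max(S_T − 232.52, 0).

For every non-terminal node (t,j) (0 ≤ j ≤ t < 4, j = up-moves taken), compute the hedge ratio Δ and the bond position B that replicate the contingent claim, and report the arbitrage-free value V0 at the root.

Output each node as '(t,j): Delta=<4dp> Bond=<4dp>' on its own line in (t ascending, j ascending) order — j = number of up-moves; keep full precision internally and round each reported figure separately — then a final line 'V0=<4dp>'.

(0,0): Delta=0.8413 Bond=-75.0005
(1,0): Delta=0.5540 Bond=-51.4157
(1,1): Delta=0.9195 Bond=-108.9052
(2,0): Delta=0.0000 Bond=0.0000
(2,1): Delta=0.7049 Bond=-90.9266
(2,2): Delta=0.9779 Bond=-150.6285
(3,0): Delta=0.0000 Bond=0.0000
(3,1): Delta=0.0000 Bond=0.0000
(3,2): Delta=0.8968 Bond=-160.8002
(3,3): Delta=1.0000 Bond=-192.1653
V0=65.4927

Since d<R<u, set p* = (R−d)/(u−d) = 0.6842; price each node as the discounted p*-expectation of its children.
Payoff layer (t=4): V(4,0)=0.0000, V(4,1)=0.0000, V(4,2)=0.0000, V(4,3)=135.2487, V(4,4)=390.8927
  t=3,j=0: stock 92.0785 → up 127.9891 (V=0.0000), down 75.5043 (V=0.0000). Price 0.0000; hedge Δ=0.0000, bond B=0.0000.
  t=3,j=1: stock 156.0842 → up 216.9571 (V=0.0000), down 127.9891 (V=0.0000). Price 0.0000; hedge Δ=0.0000, bond B=0.0000.
  t=3,j=2: stock 264.5818 → up 367.7687 (V=135.2487), down 216.9571 (V=0.0000). Price 76.4781; hedge Δ=0.8968, bond B=-160.8002.
  t=3,j=3: stock 448.4984 → up 623.4127 (V=390.8927), down 367.7687 (V=135.2487). Price 256.3331; hedge Δ=1.0000, bond B=-192.1653.
  t=2,j=0: stock 112.2908 → up 156.0842 (V=0.0000), down 92.0785 (V=0.0000). Price 0.0000; hedge Δ=0.0000, bond B=0.0000.
  t=2,j=1: stock 190.3466 → up 264.5818 (V=76.4781), down 156.0842 (V=0.0000). Price 43.2456; hedge Δ=0.7049, bond B=-90.9266.
  t=2,j=2: stock 322.6607 → up 448.4984 (V=256.3331), down 264.5818 (V=76.4781). Price 164.9064; hedge Δ=0.9779, bond B=-150.6285.
  t=1,j=0: stock 136.9400 → up 190.3466 (V=43.2456), down 112.2908 (V=0.0000). Price 24.4538; hedge Δ=0.5540, bond B=-51.4157.
  t=1,j=1: stock 232.1300 → up 322.6607 (V=164.9064), down 190.3466 (V=43.2456). Price 104.5349; hedge Δ=0.9195, bond B=-108.9052.
  t=0,j=0: stock 167.0000 → up 232.1300 (V=104.5349), down 136.9400 (V=24.4538). Price 65.4927; hedge Δ=0.8413, bond B=-75.0005.
Check: Δ(0,0)·S0 + B(0,0) = 65.4927 = V0.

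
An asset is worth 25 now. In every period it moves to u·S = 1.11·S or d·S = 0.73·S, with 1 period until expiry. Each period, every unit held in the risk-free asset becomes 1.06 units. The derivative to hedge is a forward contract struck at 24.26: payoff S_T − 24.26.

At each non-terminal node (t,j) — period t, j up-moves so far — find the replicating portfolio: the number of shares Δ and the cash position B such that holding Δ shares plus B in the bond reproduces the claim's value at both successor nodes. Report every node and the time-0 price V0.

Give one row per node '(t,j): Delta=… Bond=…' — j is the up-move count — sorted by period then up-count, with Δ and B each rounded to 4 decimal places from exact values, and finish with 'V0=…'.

The replicating-portfolio and risk-neutral prices coincide; use p* = (1.06−0.73)/(1.11−0.73) = 0.8684 for the latter.
Terminal payoffs: V(1,0)=-6.0100, V(1,1)=3.4900
  t=0,j=0: stock 25.0000 → up 27.7500 (V=3.4900), down 18.2500 (V=-6.0100). Price 2.1132; hedge Δ=1.0000, bond B=-22.8868.
Self-financing check: at every node Δ·S+B equals the discounted successor values.

(0,0): Delta=1.0000 Bond=-22.8868
V0=2.1132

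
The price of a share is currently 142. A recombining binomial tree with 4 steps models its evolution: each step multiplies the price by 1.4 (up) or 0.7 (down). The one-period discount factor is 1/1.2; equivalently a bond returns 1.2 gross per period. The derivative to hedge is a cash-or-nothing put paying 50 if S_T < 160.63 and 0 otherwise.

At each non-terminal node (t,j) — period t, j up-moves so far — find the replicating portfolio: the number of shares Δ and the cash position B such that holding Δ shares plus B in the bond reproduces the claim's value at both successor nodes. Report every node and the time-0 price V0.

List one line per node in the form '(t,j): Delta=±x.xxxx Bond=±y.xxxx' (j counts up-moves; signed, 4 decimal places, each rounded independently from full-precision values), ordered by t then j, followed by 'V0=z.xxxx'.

Risk-neutral probability p* = (R−d)/(u−d) = (1.2−0.7)/(1.4−0.7) = 0.7143.
Payoff layer (t=4): V(4,0)=50.0000, V(4,1)=50.0000, V(4,2)=50.0000, V(4,3)=0.0000, V(4,4)=0.0000
Node (3,0) S=48.7060: V=(p*·50.0000+(1−p*)·50.0000)/1.2=41.6667; Δ=(50.0000−50.0000)/(68.1884−34.0942)=0.0000; B=V−Δ·S=41.6667
Node (3,1) S=97.4120: V=(p*·50.0000+(1−p*)·50.0000)/1.2=41.6667; Δ=(50.0000−50.0000)/(136.3768−68.1884)=0.0000; B=V−Δ·S=41.6667
Node (3,2) S=194.8240: V=(p*·0.0000+(1−p*)·50.0000)/1.2=11.9048; Δ=(0.0000−50.0000)/(272.7536−136.3768)=-0.3666; B=V−Δ·S=83.3333
Node (3,3) S=389.6480: V=(p*·0.0000+(1−p*)·0.0000)/1.2=0.0000; Δ=(0.0000−0.0000)/(545.5072−272.7536)=0.0000; B=V−Δ·S=0.0000
Node (2,0) S=69.5800: V=(p*·41.6667+(1−p*)·41.6667)/1.2=34.7222; Δ=(41.6667−41.6667)/(97.4120−48.7060)=0.0000; B=V−Δ·S=34.7222
Node (2,1) S=139.1600: V=(p*·11.9048+(1−p*)·41.6667)/1.2=17.0068; Δ=(11.9048−41.6667)/(194.8240−97.4120)=-0.3055; B=V−Δ·S=59.5238
Node (2,2) S=278.3200: V=(p*·0.0000+(1−p*)·11.9048)/1.2=2.8345; Δ=(0.0000−11.9048)/(389.6480−194.8240)=-0.0611; B=V−Δ·S=19.8413
Node (1,0) S=99.4000: V=(p*·17.0068+(1−p*)·34.7222)/1.2=18.3903; Δ=(17.0068−34.7222)/(139.1600−69.5800)=-0.2546; B=V−Δ·S=43.6980
Node (1,1) S=198.8000: V=(p*·2.8345+(1−p*)·17.0068)/1.2=5.7364; Δ=(2.8345−17.0068)/(278.3200−139.1600)=-0.1018; B=V−Δ·S=25.9826
Node (0,0) S=142.0000: V=(p*·5.7364+(1−p*)·18.3903)/1.2=7.7932; Δ=(5.7364−18.3903)/(198.8000−99.4000)=-0.1273; B=V−Δ·S=25.8701
Check: Δ(0,0)·S0 + B(0,0) = 7.7932 = V0.

(0,0): Delta=-0.1273 Bond=25.8701
(1,0): Delta=-0.2546 Bond=43.6980
(1,1): Delta=-0.1018 Bond=25.9826
(2,0): Delta=0.0000 Bond=34.7222
(2,1): Delta=-0.3055 Bond=59.5238
(2,2): Delta=-0.0611 Bond=19.8413
(3,0): Delta=0.0000 Bond=41.6667
(3,1): Delta=0.0000 Bond=41.6667
(3,2): Delta=-0.3666 Bond=83.3333
(3,3): Delta=0.0000 Bond=0.0000
V0=7.7932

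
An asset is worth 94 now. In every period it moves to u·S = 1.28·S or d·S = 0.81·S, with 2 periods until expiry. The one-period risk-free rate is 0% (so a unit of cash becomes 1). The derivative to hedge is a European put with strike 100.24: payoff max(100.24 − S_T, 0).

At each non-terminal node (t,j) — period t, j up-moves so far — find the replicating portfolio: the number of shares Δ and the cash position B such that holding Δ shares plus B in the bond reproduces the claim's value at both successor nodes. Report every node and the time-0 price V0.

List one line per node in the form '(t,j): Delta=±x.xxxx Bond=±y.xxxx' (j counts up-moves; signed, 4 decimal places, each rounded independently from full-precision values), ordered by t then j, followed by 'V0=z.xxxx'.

(0,0): Delta=-0.5080 Bond=62.7790
(1,0): Delta=-1.0000 Bond=100.2400
(1,1): Delta=-0.0492 Bond=7.5732
V0=15.0272

Under the risk-neutral measure, an up-move has probability p* = (R−d)/(u−d) = 0.4043 and values discount at R = 1.
Terminal values V(2,·): V(2,0)=38.5666, V(2,1)=2.7808, V(2,2)=0.0000
Node (1,0) S=76.1400: V=(p*·2.7808+(1−p*)·38.5666)/1=24.1000; Δ=(2.7808−38.5666)/(97.4592−61.6734)=-1.0000; B=V−Δ·S=100.2400
Node (1,1) S=120.3200: V=(p*·0.0000+(1−p*)·2.7808)/1=1.6566; Δ=(0.0000−2.7808)/(154.0096−97.4592)=-0.0492; B=V−Δ·S=7.5732
Node (0,0) S=94.0000: V=(p*·1.6566+(1−p*)·24.1000)/1=15.0272; Δ=(1.6566−24.1000)/(120.3200−76.1400)=-0.5080; B=V−Δ·S=62.7790
Each (Δ,B) replicates both successor values, so the strategy is self-financing and V0 is arbitrage-free.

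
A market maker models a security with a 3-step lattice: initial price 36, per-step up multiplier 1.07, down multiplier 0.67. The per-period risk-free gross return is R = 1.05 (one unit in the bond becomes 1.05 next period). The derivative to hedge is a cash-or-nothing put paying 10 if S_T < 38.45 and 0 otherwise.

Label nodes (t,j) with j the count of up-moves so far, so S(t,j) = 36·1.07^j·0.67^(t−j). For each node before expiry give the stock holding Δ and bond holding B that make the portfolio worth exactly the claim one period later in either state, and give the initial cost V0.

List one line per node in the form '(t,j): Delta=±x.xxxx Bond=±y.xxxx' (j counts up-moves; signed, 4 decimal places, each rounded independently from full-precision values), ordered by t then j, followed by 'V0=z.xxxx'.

(0,0): Delta=-0.5685 Bond=21.6969
(1,0): Delta=0.0000 Bond=9.0703
(1,1): Delta=-0.5872 Bond=23.5034
(2,0): Delta=0.0000 Bond=9.5238
(2,1): Delta=0.0000 Bond=9.5238
(2,2): Delta=-0.6066 Bond=25.4762
V0=1.2320

Under the risk-neutral measure, an up-move has probability p* = (R−d)/(u−d) = 0.9500 and values discount at R = 1.05.
At expiry t=3: V(3,0)=10.0000, V(3,1)=10.0000, V(3,2)=10.0000, V(3,3)=0.0000
(2,0): S=16.1604. Δ = (V_up−V_dn)/(S_up−S_dn) = (10.0000−10.0000)/(17.2916−10.8275) = 0.0000. V = [p*·10.0000 + (1−p*)·10.0000]/1.05 = 9.5238. B = V − Δ·S = 9.5238.
(2,1): S=25.8084. Δ = (V_up−V_dn)/(S_up−S_dn) = (10.0000−10.0000)/(27.6150−17.2916) = 0.0000. V = [p*·10.0000 + (1−p*)·10.0000]/1.05 = 9.5238. B = V − Δ·S = 9.5238.
(2,2): S=41.2164. Δ = (V_up−V_dn)/(S_up−S_dn) = (0.0000−10.0000)/(44.1015−27.6150) = -0.6066. V = [p*·0.0000 + (1−p*)·10.0000]/1.05 = 0.4762. B = V − Δ·S = 25.4762.
(1,0): S=24.1200. Δ = (V_up−V_dn)/(S_up−S_dn) = (9.5238−9.5238)/(25.8084−16.1604) = 0.0000. V = [p*·9.5238 + (1−p*)·9.5238]/1.05 = 9.0703. B = V − Δ·S = 9.0703.
(1,1): S=38.5200. Δ = (V_up−V_dn)/(S_up−S_dn) = (0.4762−9.5238)/(41.2164−25.8084) = -0.5872. V = [p*·0.4762 + (1−p*)·9.5238]/1.05 = 0.8844. B = V − Δ·S = 23.5034.
(0,0): S=36.0000. Δ = (V_up−V_dn)/(S_up−S_dn) = (0.8844−9.0703)/(38.5200−24.1200) = -0.5685. V = [p*·0.8844 + (1−p*)·9.0703]/1.05 = 1.2320. B = V − Δ·S = 21.6969.
The time-0 hedge costs 1.2320, which is the no-arbitrage price.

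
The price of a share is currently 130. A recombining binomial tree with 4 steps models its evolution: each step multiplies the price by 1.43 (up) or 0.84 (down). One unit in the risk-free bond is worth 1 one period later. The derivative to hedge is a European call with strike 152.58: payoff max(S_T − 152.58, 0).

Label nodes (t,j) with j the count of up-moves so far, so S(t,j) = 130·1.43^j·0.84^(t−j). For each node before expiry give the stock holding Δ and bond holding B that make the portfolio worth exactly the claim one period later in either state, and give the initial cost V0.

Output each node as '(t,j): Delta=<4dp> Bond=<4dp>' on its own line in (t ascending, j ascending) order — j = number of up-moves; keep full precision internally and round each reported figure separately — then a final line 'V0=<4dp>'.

(0,0): Delta=0.5317 Bond=-49.1075
(1,0): Delta=0.3651 Bond=-30.9154
(1,1): Delta=0.7947 Bond=-97.9985
(2,0): Delta=0.1754 Bond=-13.5113
(2,1): Delta=0.6646 Bond=-77.6892
(2,2): Delta=1.0000 Bond=-152.5800
(3,0): Delta=0.0000 Bond=0.0000
(3,1): Delta=0.4522 Bond=-49.8228
(3,2): Delta=1.0000 Bond=-152.5800
(3,3): Delta=1.0000 Bond=-152.5800
V0=20.0115

Risk-neutral probability p* = (R−d)/(u−d) = (1−0.84)/(1.43−0.84) = 0.2712.
Payoff layer (t=4): V(4,0)=0.0000, V(4,1)=0.0000, V(4,2)=34.9946, V(4,3)=166.7434, V(4,4)=391.0301
Node (3,0) S=77.0515: V=(p*·0.0000+(1−p*)·0.0000)/1=0.0000; Δ=(0.0000−0.0000)/(110.1837−64.7233)=0.0000; B=V−Δ·S=0.0000
Node (3,1) S=131.1710: V=(p*·34.9946+(1−p*)·0.0000)/1=9.4901; Δ=(34.9946−0.0000)/(187.5746−110.1837)=0.4522; B=V−Δ·S=-49.8228
Node (3,2) S=223.3031: V=(p*·166.7434+(1−p*)·34.9946)/1=70.7231; Δ=(166.7434−34.9946)/(319.3234−187.5746)=1.0000; B=V−Δ·S=-152.5800
Node (3,3) S=380.1469: V=(p*·391.0301+(1−p*)·166.7434)/1=227.5669; Δ=(391.0301−166.7434)/(543.6101−319.3234)=1.0000; B=V−Δ·S=-152.5800
Node (2,0) S=91.7280: V=(p*·9.4901+(1−p*)·0.0000)/1=2.5736; Δ=(9.4901−0.0000)/(131.1710−77.0515)=0.1754; B=V−Δ·S=-13.5113
Node (2,1) S=156.1560: V=(p*·70.7231+(1−p*)·9.4901)/1=26.0956; Δ=(70.7231−9.4901)/(223.3031−131.1710)=0.6646; B=V−Δ·S=-77.6892
Node (2,2) S=265.8370: V=(p*·227.5669+(1−p*)·70.7231)/1=113.2570; Δ=(227.5669−70.7231)/(380.1469−223.3031)=1.0000; B=V−Δ·S=-152.5800
Node (1,0) S=109.2000: V=(p*·26.0956+(1−p*)·2.5736)/1=8.9524; Δ=(26.0956−2.5736)/(156.1560−91.7280)=0.3651; B=V−Δ·S=-30.9154
Node (1,1) S=185.9000: V=(p*·113.2570+(1−p*)·26.0956)/1=49.7326; Δ=(113.2570−26.0956)/(265.8370−156.1560)=0.7947; B=V−Δ·S=-97.9985
Node (0,0) S=130.0000: V=(p*·49.7326+(1−p*)·8.9524)/1=20.0115; Δ=(49.7326−8.9524)/(185.9000−109.2000)=0.5317; B=V−Δ·S=-49.1075
The time-0 hedge costs 20.0115, which is the no-arbitrage price.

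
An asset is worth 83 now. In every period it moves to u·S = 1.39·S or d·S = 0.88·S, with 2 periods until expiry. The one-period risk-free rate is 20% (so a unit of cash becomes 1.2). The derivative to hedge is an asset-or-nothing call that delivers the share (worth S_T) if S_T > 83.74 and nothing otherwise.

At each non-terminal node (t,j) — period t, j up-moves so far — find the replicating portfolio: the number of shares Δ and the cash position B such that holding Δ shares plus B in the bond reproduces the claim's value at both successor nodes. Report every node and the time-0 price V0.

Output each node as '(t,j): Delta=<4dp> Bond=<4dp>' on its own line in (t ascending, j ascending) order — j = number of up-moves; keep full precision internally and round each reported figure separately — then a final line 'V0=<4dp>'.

(0,0): Delta=1.4714 Bond=-45.3220
(1,0): Delta=2.7255 Bond=-145.9845
(1,1): Delta=1.0000 Bond=0.0000
V0=76.8049

Since d<R<u, set p* = (R−d)/(u−d) = 0.6275; price each node as the discounted p*-expectation of its children.
At expiry t=2: V(2,0)=0.0000, V(2,1)=101.5256, V(2,2)=160.3643
Node (1,0) S=73.0400: V=(p*·101.5256+(1−p*)·0.0000)/1.2=53.0853; Δ=(101.5256−0.0000)/(101.5256−64.2752)=2.7255; B=V−Δ·S=-145.9845
Node (1,1) S=115.3700: V=(p*·160.3643+(1−p*)·101.5256)/1.2=115.3700; Δ=(160.3643−101.5256)/(160.3643−101.5256)=1.0000; B=V−Δ·S=0.0000
Node (0,0) S=83.0000: V=(p*·115.3700+(1−p*)·53.0853)/1.2=76.8049; Δ=(115.3700−53.0853)/(115.3700−73.0400)=1.4714; B=V−Δ·S=-45.3220
Self-financing check: at every node Δ·S+B equals the discounted successor values.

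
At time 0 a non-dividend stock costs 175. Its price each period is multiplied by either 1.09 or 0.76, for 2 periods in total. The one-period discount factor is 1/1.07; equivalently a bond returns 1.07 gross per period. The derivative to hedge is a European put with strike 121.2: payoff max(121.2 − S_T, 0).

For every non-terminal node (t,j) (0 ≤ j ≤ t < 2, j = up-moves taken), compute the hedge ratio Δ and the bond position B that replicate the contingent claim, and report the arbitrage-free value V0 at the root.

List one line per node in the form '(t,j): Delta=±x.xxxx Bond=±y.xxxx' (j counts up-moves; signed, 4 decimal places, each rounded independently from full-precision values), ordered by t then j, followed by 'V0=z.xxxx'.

(0,0): Delta=-0.0197 Bond=3.5179
(1,0): Delta=-0.4584 Bond=62.1093
(1,1): Delta=0.0000 Bond=0.0000
V0=0.0645

Risk-neutral probability p* = (R−d)/(u−d) = (1.07−0.76)/(1.09−0.76) = 0.9394.
Terminal payoffs: V(2,0)=20.1200, V(2,1)=0.0000, V(2,2)=0.0000
  t=1,j=0: stock 133.0000 → up 144.9700 (V=0.0000), down 101.0800 (V=20.1200). Price 1.1396; hedge Δ=-0.4584, bond B=62.1093.
  t=1,j=1: stock 190.7500 → up 207.9175 (V=0.0000), down 144.9700 (V=0.0000). Price 0.0000; hedge Δ=0.0000, bond B=0.0000.
  t=0,j=0: stock 175.0000 → up 190.7500 (V=0.0000), down 133.0000 (V=1.1396). Price 0.0645; hedge Δ=-0.0197, bond B=3.5179.
Self-financing check: at every node Δ·S+B equals the discounted successor values.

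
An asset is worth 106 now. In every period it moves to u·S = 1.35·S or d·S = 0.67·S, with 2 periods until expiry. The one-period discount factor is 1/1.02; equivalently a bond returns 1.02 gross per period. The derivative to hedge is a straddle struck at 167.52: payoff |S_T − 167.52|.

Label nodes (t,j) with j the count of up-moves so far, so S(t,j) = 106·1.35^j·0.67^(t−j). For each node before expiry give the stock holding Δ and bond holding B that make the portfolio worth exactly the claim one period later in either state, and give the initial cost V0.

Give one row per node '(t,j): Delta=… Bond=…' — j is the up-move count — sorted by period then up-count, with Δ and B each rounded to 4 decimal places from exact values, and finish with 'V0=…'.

(0,0): Delta=-0.6407 Bond=135.9945
(1,0): Delta=-1.0000 Bond=164.2353
(1,1): Delta=-0.4725 Bond=114.6518
V0=68.0854

The replicating-portfolio and risk-neutral prices coincide; use p* = (1.02−0.67)/(1.35−0.67) = 0.5147 for the latter.
Terminal payoffs: V(2,0)=119.9366, V(2,1)=71.6430, V(2,2)=25.6650
Node (1,0) S=71.0200: V=(p*·71.6430+(1−p*)·119.9366)/1.02=93.2153; Δ=(71.6430−119.9366)/(95.8770−47.5834)=-1.0000; B=V−Δ·S=164.2353
Node (1,1) S=143.1000: V=(p*·25.6650+(1−p*)·71.6430)/1.02=47.0371; Δ=(25.6650−71.6430)/(193.1850−95.8770)=-0.4725; B=V−Δ·S=114.6518
Node (0,0) S=106.0000: V=(p*·47.0371+(1−p*)·93.2153)/1.02=68.0854; Δ=(47.0371−93.2153)/(143.1000−71.0200)=-0.6407; B=V−Δ·S=135.9945
The time-0 hedge costs 68.0854, which is the no-arbitrage price.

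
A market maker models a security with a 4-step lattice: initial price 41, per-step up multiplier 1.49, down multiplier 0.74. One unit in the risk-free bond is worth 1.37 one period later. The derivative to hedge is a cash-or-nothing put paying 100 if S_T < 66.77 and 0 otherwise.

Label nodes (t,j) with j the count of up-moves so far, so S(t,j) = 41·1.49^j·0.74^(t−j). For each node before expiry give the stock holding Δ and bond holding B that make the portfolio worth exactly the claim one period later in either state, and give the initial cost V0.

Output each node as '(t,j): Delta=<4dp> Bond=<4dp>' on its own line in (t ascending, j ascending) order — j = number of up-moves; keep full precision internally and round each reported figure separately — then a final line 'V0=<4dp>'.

(0,0): Delta=-0.4283 Bond=21.0480
(1,0): Delta=-1.6521 Bond=65.9650
(1,1): Delta=-0.3126 Bond=21.7635
(2,0): Delta=0.0000 Bond=53.2793
(2,1): Delta=-1.8084 Bond=97.4373
(2,2): Delta=-0.1711 Bond=16.9357
(3,0): Delta=0.0000 Bond=72.9927
(3,1): Delta=0.0000 Bond=72.9927
(3,2): Delta=-1.9795 Bond=145.0122
(3,3): Delta=0.0000 Bond=0.0000
V0=3.4859

No-arbitrage ⇒ martingale measure with p* = (R−d)/(u−d) = 0.8400.
Payoff layer (t=4): V(4,0)=100.0000, V(4,1)=100.0000, V(4,2)=100.0000, V(4,3)=0.0000, V(4,4)=0.0000
Node (3,0) S=16.6142: V=(p*·100.0000+(1−p*)·100.0000)/1.37=72.9927; Δ=(100.0000−100.0000)/(24.7551−12.2945)=0.0000; B=V−Δ·S=72.9927
Node (3,1) S=33.4529: V=(p*·100.0000+(1−p*)·100.0000)/1.37=72.9927; Δ=(100.0000−100.0000)/(49.8448−24.7551)=0.0000; B=V−Δ·S=72.9927
Node (3,2) S=67.3578: V=(p*·0.0000+(1−p*)·100.0000)/1.37=11.6788; Δ=(0.0000−100.0000)/(100.3632−49.8448)=-1.9795; B=V−Δ·S=145.0122
Node (3,3) S=135.6259: V=(p*·0.0000+(1−p*)·0.0000)/1.37=0.0000; Δ=(0.0000−0.0000)/(202.0826−100.3632)=0.0000; B=V−Δ·S=0.0000
Node (2,0) S=22.4516: V=(p*·72.9927+(1−p*)·72.9927)/1.37=53.2793; Δ=(72.9927−72.9927)/(33.4529−16.6142)=0.0000; B=V−Δ·S=53.2793
Node (2,1) S=45.2066: V=(p*·11.6788+(1−p*)·72.9927)/1.37=15.6854; Δ=(11.6788−72.9927)/(67.3578−33.4529)=-1.8084; B=V−Δ·S=97.4373
Node (2,2) S=91.0241: V=(p*·0.0000+(1−p*)·11.6788)/1.37=1.3640; Δ=(0.0000−11.6788)/(135.6259−67.3578)=-0.1711; B=V−Δ·S=16.9357
Node (1,0) S=30.3400: V=(p*·15.6854+(1−p*)·53.2793)/1.37=15.8398; Δ=(15.6854−53.2793)/(45.2066−22.4516)=-1.6521; B=V−Δ·S=65.9650
Node (1,1) S=61.0900: V=(p*·1.3640+(1−p*)·15.6854)/1.37=2.6682; Δ=(1.3640−15.6854)/(91.0241−45.2066)=-0.3126; B=V−Δ·S=21.7635
Node (0,0) S=41.0000: V=(p*·2.6682+(1−p*)·15.8398)/1.37=3.4859; Δ=(2.6682−15.8398)/(61.0900−30.3400)=-0.4283; B=V−Δ·S=21.0480
Root portfolio cost Δ·41+B reproduces V0=3.4859.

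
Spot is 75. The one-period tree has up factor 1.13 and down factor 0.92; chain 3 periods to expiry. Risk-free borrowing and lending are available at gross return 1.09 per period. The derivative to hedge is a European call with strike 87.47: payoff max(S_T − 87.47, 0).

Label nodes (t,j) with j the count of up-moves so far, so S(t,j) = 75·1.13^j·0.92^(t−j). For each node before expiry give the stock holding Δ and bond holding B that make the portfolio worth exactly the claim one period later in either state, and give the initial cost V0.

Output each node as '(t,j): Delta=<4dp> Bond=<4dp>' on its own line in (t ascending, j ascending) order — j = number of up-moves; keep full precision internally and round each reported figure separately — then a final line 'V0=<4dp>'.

Since d<R<u, set p* = (R−d)/(u−d) = 0.8095; price each node as the discounted p*-expectation of its children.
Terminal values V(3,·): V(3,0)=0.0000, V(3,1)=0.0000, V(3,2)=0.6361, V(3,3)=20.7473
Node (2,0) S=63.4800: V=(p*·0.0000+(1−p*)·0.0000)/1.09=0.0000; Δ=(0.0000−0.0000)/(71.7324−58.4016)=0.0000; B=V−Δ·S=0.0000
Node (2,1) S=77.9700: V=(p*·0.6361+(1−p*)·0.0000)/1.09=0.4724; Δ=(0.6361−0.0000)/(88.1061−71.7324)=0.0388; B=V−Δ·S=-2.5566
Node (2,2) S=95.7675: V=(p*·20.7473+(1−p*)·0.6361)/1.09=15.5198; Δ=(20.7473−0.6361)/(108.2173−88.1061)=1.0000; B=V−Δ·S=-80.2477
Node (1,0) S=69.0000: V=(p*·0.4724+(1−p*)·0.0000)/1.09=0.3509; Δ=(0.4724−0.0000)/(77.9700−63.4800)=0.0326; B=V−Δ·S=-1.8988
Node (1,1) S=84.7500: V=(p*·15.5198+(1−p*)·0.4724)/1.09=11.6088; Δ=(15.5198−0.4724)/(95.7675−77.9700)=0.8455; B=V−Δ·S=-60.0453
Node (0,0) S=75.0000: V=(p*·11.6088+(1−p*)·0.3509)/1.09=8.6830; Δ=(11.6088−0.3509)/(84.7500−69.0000)=0.7148; B=V−Δ·S=-44.9264
Each (Δ,B) replicates both successor values, so the strategy is self-financing and V0 is arbitrage-free.

(0,0): Delta=0.7148 Bond=-44.9264
(1,0): Delta=0.0326 Bond=-1.8988
(1,1): Delta=0.8455 Bond=-60.0453
(2,0): Delta=0.0000 Bond=0.0000
(2,1): Delta=0.0388 Bond=-2.5566
(2,2): Delta=1.0000 Bond=-80.2477
V0=8.6830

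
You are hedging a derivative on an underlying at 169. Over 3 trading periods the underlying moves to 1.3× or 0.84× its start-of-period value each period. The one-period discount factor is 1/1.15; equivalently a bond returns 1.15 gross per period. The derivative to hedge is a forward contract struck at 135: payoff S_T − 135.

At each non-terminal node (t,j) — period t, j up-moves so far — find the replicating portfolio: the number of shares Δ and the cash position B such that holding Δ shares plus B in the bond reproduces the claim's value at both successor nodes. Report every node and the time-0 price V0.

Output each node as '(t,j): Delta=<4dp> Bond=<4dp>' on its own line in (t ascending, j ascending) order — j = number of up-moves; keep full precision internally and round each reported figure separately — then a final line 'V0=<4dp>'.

(0,0): Delta=1.0000 Bond=-88.7647
(1,0): Delta=1.0000 Bond=-102.0794
(1,1): Delta=1.0000 Bond=-102.0794
(2,0): Delta=1.0000 Bond=-117.3913
(2,1): Delta=1.0000 Bond=-117.3913
(2,2): Delta=1.0000 Bond=-117.3913
V0=80.2353

Under the risk-neutral measure, an up-move has probability p* = (R−d)/(u−d) = 0.6739 and values discount at R = 1.15.
Terminal payoffs: V(3,0)=-34.8330, V(3,1)=20.0203, V(3,2)=104.9124, V(3,3)=236.2930
(2,0): S=119.2464. Δ = (V_up−V_dn)/(S_up−S_dn) = (20.0203−-34.8330)/(155.0203−100.1670) = 1.0000. V = [p*·20.0203 + (1−p*)·-34.8330]/1.15 = 1.8551. B = V − Δ·S = -117.3913.
(2,1): S=184.5480. Δ = (V_up−V_dn)/(S_up−S_dn) = (104.9124−20.0203)/(239.9124−155.0203) = 1.0000. V = [p*·104.9124 + (1−p*)·20.0203]/1.15 = 67.1567. B = V − Δ·S = -117.3913.
(2,2): S=285.6100. Δ = (V_up−V_dn)/(S_up−S_dn) = (236.2930−104.9124)/(371.2930−239.9124) = 1.0000. V = [p*·236.2930 + (1−p*)·104.9124]/1.15 = 168.2187. B = V − Δ·S = -117.3913.
(1,0): S=141.9600. Δ = (V_up−V_dn)/(S_up−S_dn) = (67.1567−1.8551)/(184.5480−119.2464) = 1.0000. V = [p*·67.1567 + (1−p*)·1.8551]/1.15 = 39.8806. B = V − Δ·S = -102.0794.
(1,1): S=219.7000. Δ = (V_up−V_dn)/(S_up−S_dn) = (168.2187−67.1567)/(285.6100−184.5480) = 1.0000. V = [p*·168.2187 + (1−p*)·67.1567]/1.15 = 117.6206. B = V − Δ·S = -102.0794.
(0,0): S=169.0000. Δ = (V_up−V_dn)/(S_up−S_dn) = (117.6206−39.8806)/(219.7000−141.9600) = 1.0000. V = [p*·117.6206 + (1−p*)·39.8806]/1.15 = 80.2353. B = V − Δ·S = -88.7647.
Each (Δ,B) replicates both successor values, so the strategy is self-financing and V0 is arbitrage-free.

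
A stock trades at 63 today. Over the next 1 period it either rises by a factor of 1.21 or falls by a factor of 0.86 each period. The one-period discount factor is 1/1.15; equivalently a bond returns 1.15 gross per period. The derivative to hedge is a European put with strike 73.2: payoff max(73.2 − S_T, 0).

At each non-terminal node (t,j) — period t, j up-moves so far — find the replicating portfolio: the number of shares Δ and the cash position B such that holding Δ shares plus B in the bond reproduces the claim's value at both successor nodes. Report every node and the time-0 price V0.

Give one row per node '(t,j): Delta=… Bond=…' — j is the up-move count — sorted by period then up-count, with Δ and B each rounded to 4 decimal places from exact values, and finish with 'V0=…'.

(0,0): Delta=-0.8626 Bond=57.1781
V0=2.8353

Risk-neutral probability p* = (R−d)/(u−d) = (1.15−0.86)/(1.21−0.86) = 0.8286.
Terminal payoffs: V(1,0)=19.0200, V(1,1)=0.0000
(0,0): S=63.0000. Δ = (V_up−V_dn)/(S_up−S_dn) = (0.0000−19.0200)/(76.2300−54.1800) = -0.8626. V = [p*·0.0000 + (1−p*)·19.0200]/1.15 = 2.8353. B = V − Δ·S = 57.1781.
The time-0 hedge costs 2.8353, which is the no-arbitrage price.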